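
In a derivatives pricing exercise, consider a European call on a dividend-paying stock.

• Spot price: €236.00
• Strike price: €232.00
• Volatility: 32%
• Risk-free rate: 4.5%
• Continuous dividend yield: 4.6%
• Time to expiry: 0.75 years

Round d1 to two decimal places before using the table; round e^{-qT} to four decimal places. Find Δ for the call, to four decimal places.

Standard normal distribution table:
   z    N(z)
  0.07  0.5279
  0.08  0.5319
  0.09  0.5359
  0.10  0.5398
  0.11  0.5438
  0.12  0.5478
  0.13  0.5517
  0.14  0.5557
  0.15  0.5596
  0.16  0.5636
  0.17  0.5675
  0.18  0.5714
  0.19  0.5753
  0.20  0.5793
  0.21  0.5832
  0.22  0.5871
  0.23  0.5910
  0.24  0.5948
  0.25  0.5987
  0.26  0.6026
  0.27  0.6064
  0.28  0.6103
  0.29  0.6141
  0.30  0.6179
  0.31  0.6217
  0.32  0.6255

0.5597

σ√T = 0.32·√0.75 = 0.2771
d₁ = [ln(236/232) + (0.045 − 0.046 + 0.32²/2)·0.75] / 0.2771 = [0.0171 + 0.0377] / 0.2771 = 0.1975 → 0.20
N(d₁) = N(0.20) = 0.5793
Δ_call = exp(−qT)·N(d₁) = 0.9661·0.5793 = 0.5597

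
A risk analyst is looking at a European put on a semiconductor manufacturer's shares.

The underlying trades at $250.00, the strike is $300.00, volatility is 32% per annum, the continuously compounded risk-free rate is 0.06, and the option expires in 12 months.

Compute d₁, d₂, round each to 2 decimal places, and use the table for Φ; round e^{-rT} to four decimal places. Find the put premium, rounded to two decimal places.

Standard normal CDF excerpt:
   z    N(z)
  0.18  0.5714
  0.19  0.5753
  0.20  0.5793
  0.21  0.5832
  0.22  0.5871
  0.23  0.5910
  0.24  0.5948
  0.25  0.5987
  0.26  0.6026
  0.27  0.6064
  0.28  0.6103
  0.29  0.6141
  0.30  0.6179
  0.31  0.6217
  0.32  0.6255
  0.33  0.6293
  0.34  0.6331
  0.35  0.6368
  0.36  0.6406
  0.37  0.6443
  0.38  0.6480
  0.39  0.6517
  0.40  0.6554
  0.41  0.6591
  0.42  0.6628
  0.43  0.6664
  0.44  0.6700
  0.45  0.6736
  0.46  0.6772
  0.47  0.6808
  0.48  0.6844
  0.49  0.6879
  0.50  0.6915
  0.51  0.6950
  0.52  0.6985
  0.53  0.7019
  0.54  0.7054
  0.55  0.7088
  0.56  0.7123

σ√T = 0.32·√1 = 0.3200
d₁ = [ln(250/300) + (0.06 + ½·0.32²)·1] / (σ√T) = (-0.1823 + 0.1112) / 0.3200 = -0.2223 ≈ -0.22
d₂ = -0.2223 − 0.3200 = -0.5423 ≈ -0.54
exp(−rT) = exp(−0.06·1) = 0.9418
N(−d₂) = N(0.54) = 0.7054;  N(−d₁) = N(0.22) = 0.5871
P = 300·0.9418·0.7054 − 250·0.5871 = 199.3037 − 146.7750 = 52.5287

$52.53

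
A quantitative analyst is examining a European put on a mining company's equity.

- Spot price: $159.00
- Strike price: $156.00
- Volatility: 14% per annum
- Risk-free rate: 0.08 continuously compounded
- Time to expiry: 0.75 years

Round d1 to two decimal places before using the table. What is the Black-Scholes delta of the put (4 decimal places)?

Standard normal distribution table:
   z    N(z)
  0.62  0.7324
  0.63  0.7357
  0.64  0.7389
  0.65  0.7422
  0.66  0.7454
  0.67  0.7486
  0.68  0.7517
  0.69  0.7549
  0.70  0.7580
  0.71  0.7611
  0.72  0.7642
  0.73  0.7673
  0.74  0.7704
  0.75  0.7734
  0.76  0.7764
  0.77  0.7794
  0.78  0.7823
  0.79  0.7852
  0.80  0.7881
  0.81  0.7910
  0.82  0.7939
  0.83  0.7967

-0.2389

σ√T = 0.14·√0.75 = 0.1212
d₁ = [ln(159/156) + (0.08 + ½·0.14²)·0.75] / (σ√T) = (0.0190 + 0.0674) / 0.1212 = 0.7126 ≈ 0.71
N(d₁) = N(0.71) = 0.7611
Δ_put = N(d₁) − 1 = 0.7611 − 1 = -0.2389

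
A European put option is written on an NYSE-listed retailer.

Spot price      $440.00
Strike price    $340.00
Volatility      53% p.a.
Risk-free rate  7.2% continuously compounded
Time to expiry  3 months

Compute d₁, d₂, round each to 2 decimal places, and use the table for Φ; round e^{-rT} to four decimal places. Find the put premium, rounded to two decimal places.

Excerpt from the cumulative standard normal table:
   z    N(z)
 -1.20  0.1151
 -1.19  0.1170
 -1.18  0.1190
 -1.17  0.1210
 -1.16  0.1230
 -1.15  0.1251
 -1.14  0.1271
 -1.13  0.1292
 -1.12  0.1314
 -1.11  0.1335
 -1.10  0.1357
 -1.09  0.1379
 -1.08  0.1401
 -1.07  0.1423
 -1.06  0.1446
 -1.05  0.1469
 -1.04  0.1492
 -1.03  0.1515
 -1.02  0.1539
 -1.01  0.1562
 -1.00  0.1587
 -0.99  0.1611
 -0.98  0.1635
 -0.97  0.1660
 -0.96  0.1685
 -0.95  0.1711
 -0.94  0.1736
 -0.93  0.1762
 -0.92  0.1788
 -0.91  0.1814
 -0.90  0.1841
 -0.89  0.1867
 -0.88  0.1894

σ√T = 0.53·√0.25 = 0.2650
ln(S/K) + (r + σ²/2)T = ln(440/340) + (0.072 + 0.53²/2)·0.25 = 0.2578 + 0.0531 = 0.3109
d₁ = 0.3109 / 0.2650 = 1.1734 which rounds to 1.17
d₂ = d₁ − σ√T = 1.1734 − 0.2650 = 0.9084 which rounds to 0.91
exp(−rT) = exp(−0.072·0.25) = 0.9822
N(−d₂) = N(-0.91) = 0.1814;  N(−d₁) = N(-1.17) = 0.1210
P = 340·0.9822·0.1814 − 440·0.1210 = 60.5782 − 53.2400 = 7.3382

$7.34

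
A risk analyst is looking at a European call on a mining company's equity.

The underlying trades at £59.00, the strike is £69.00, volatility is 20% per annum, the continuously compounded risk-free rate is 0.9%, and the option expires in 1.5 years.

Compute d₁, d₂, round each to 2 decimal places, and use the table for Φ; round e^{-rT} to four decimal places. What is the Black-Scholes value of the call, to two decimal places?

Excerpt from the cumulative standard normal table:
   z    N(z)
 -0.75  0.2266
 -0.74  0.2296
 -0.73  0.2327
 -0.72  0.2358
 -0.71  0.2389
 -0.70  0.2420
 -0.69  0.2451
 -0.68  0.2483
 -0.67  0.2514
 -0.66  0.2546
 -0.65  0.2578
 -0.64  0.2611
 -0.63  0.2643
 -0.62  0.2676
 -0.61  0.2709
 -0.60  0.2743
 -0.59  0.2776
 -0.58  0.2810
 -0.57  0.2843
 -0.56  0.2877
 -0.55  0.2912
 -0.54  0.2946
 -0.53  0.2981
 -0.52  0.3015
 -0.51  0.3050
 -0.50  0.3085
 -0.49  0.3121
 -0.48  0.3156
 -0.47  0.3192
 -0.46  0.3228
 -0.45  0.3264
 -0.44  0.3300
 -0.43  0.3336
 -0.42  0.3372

£2.78

σ√T = 0.2 × 1.2247 = 0.2449
d₁ = [ln(59/69) + (0.009 + 0.2²/2)·1.5] / 0.2449 = [-0.1566 + 0.0435] / 0.2449 = -0.4616 ⇒ -0.46
d₂ = d₁ − σ√T = -0.4616 − 0.2449 = -0.7066 ⇒ -0.71
exp(−rT) = exp(−0.009·1.5) = 0.9866
N(d₁) = N(-0.46) = 0.3228;  N(d₂) = N(-0.71) = 0.2389
C = 59·0.3228 − 69·0.9866·0.2389 = 19.0452 − 16.2632 = 2.7820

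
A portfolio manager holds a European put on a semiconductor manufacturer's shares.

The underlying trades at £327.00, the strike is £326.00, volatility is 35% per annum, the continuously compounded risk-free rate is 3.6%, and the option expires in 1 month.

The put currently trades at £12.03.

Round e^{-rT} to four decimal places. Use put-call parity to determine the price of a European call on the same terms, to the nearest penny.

e^(−rT) = e^(−0.036·0.08333) = 0.9970
Put-call parity: C − P = S − K·e^(−rT) = 327 − 326·0.9970 = 327 − 325.0220 = 1.9780
C = P + (C − P) = 12.03 + (1.9780) = 14.0080

£14.01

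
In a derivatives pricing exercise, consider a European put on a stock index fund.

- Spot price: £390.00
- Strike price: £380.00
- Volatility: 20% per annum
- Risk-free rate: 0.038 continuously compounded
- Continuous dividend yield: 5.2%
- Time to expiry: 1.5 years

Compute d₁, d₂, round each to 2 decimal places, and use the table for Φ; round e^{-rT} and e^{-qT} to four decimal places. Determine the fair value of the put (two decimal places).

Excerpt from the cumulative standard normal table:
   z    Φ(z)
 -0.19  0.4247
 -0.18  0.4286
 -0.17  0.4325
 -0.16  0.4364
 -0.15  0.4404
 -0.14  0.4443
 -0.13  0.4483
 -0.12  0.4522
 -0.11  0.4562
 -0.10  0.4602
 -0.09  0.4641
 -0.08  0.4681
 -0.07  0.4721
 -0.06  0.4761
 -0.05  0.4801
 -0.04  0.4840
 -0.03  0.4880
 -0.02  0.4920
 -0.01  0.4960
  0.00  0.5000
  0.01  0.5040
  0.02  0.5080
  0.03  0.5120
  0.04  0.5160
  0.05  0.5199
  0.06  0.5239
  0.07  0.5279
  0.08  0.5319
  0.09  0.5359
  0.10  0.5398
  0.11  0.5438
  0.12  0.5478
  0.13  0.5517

T = 1.5;  σ√T = 0.2449
d₁ = [ln(390/380) + (0.038 − 0.052 + 0.2²/2)·1.5] / 0.2449 = [0.0260 + 0.0090] / 0.2449 = 0.1428 which rounds to 0.14
d₂ = d₁ − σ√T = 0.1428 − 0.2449 = -0.1022 which rounds to -0.10
exp(−qT) = exp(−0.052·1.5) = 0.9250;  exp(−rT) = exp(−0.038·1.5) = 0.9446
N(−d₂) = N(0.10) = 0.5398;  N(−d₁) = N(-0.14) = 0.4443
P = 380·0.9446·0.5398 − 390·0.9250·0.4443 = 193.7601 − 160.2812 = 33.4789

£33.48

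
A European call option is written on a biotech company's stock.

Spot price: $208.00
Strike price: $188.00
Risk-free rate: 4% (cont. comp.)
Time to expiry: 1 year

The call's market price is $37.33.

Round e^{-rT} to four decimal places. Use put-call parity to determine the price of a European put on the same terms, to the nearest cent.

e^(−rT) = e^(−0.04·1) = 0.9608
Put-call parity: C − P = S − K·e^(−rT) = 208 − 188·0.9608 = 208 − 180.6304 = 27.3696
P = C − (C − P) = 37.33 − (27.3696) = 9.9604

$9.96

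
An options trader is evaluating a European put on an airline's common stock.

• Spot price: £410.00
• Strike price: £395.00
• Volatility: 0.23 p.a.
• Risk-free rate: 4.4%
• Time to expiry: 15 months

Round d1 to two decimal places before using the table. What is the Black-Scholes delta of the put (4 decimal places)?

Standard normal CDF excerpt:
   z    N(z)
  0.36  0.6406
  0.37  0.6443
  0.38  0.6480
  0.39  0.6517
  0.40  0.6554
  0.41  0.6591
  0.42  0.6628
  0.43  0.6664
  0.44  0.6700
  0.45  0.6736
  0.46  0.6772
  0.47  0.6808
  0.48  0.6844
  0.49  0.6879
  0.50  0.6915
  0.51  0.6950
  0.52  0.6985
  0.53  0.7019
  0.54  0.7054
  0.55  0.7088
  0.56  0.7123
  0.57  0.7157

-0.3121

σ√T = 0.23·√1.25 = 0.2571
d₁ = [ln(410/395) + (0.044 + ½·0.23²)·1.25] / (σ√T) = (0.0373 + 0.0881) / 0.2571 = 0.4874 ⇒ 0.49
N(d₁) = N(0.49) = 0.6879
Δ_put = N(d₁) − 1 = 0.6879 − 1 = -0.3121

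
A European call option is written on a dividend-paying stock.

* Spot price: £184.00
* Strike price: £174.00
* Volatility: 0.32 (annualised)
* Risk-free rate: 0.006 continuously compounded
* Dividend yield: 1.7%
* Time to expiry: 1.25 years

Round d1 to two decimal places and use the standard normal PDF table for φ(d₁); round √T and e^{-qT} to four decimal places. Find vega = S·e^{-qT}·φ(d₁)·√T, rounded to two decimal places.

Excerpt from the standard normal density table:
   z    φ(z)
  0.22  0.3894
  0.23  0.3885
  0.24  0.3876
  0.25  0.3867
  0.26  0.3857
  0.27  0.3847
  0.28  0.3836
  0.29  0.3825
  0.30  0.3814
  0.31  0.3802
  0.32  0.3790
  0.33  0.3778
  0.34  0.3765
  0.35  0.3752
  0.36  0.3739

76.81

T = 1.25;  σ√T = 0.3578
ln(S/K) + (r − q + σ²/2)T = ln(184/174) + (0.006 − 0.017 + 0.32²/2)·1.25 = 0.0559 + 0.0503 = 0.1061
d₁ = 0.1061 / 0.3578 = 0.2966 which rounds to 0.30
√T = √1.25 = 1.1180
φ(d₁) = φ(0.30) = 0.3814
exp(−qT) = exp(−0.017·1.25) = 0.9790
vega = S·exp(−qT)·φ(d₁)·√T = 184·0.9790·0.3814·1.1180 = 76.8109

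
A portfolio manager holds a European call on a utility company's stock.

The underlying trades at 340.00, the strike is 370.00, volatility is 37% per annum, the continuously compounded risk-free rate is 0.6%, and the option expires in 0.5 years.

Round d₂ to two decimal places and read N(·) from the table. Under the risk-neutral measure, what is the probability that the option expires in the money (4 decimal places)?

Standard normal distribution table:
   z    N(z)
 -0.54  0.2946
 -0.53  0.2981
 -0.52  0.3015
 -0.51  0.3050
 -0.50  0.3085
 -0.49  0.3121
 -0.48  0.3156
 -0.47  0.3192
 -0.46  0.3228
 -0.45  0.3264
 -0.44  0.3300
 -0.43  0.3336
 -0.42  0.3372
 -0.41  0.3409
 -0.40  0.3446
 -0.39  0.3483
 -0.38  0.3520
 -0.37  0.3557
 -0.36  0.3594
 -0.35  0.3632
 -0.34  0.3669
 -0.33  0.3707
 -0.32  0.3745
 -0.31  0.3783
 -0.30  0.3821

T = 0.5;  σ√T = 0.2616
d₁ = [ln(340/370) + (0.006 + 0.37²/2)·0.5] / 0.2616 = [-0.0846 + 0.0372] / 0.2616 = -0.1809 which rounds to -0.18
d₂ = d₁ − σ√T = -0.1809 − 0.2616 = -0.4425 which rounds to -0.44
Pr(exercise) under Q = N(d₂) = 0.3300

0.3300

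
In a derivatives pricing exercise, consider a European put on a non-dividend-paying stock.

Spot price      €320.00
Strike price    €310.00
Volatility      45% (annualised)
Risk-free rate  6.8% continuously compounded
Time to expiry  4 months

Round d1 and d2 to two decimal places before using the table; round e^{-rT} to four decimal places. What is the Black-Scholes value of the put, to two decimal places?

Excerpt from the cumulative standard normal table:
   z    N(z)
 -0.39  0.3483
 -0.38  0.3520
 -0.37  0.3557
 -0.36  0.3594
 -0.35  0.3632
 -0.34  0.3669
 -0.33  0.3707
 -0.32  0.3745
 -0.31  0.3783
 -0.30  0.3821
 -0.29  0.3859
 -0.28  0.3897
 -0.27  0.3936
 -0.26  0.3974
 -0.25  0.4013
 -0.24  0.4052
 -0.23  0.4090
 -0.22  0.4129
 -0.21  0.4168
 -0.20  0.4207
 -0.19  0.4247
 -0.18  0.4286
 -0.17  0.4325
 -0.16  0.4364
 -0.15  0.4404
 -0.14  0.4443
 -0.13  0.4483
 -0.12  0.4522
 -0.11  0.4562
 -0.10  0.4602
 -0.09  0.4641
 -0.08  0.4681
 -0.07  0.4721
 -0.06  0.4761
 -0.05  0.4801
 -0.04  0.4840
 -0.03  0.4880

€24.45

σ√T = 0.45·√0.3333 = 0.2598
d₁ = [ln(320/310) + (0.068 + 0.45²/2)·0.3333] / 0.2598 = [0.0317 + 0.0564] / 0.2598 = 0.3393 ≈ 0.34
d₂ = d₁ − σ√T = 0.3393 − 0.2598 = 0.0795 ≈ 0.08
exp(−rT) = exp(−0.068·0.3333) = 0.9776
N(−d₂) = N(-0.08) = 0.4681;  N(−d₁) = N(-0.34) = 0.3669
P = 310·0.9776·0.4681 − 320·0.3669 = 141.8605 − 117.4080 = 24.4525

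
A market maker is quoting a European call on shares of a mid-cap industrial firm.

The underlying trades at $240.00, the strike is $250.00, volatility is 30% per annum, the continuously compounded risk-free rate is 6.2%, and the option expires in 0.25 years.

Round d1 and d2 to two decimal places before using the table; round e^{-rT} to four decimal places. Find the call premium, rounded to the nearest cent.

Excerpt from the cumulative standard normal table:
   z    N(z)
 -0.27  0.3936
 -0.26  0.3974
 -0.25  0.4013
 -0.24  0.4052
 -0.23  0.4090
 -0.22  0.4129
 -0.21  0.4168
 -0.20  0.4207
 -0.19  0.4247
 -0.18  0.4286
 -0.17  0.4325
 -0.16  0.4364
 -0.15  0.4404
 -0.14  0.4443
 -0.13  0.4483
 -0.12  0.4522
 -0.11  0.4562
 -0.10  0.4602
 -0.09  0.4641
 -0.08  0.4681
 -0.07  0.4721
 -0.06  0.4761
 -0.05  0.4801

$11.64

σ√T = 0.3 × 0.5000 = 0.1500
d₁ = [ln(240/250) + (0.062 + ½·0.3²)·0.25] / (σ√T) = (-0.0408 + 0.0267) / 0.1500 = -0.0938 → -0.09
d₂ = -0.0938 − 0.1500 = -0.2438 → -0.24
e^(−rT) = e^(−0.062·0.25) = 0.9846
C = 240·N(-0.09) − 250·0.9846·N(-0.24) = 240·0.4641 − 250·0.9846·0.4052 = 111.3840 − 99.7400 = 11.6440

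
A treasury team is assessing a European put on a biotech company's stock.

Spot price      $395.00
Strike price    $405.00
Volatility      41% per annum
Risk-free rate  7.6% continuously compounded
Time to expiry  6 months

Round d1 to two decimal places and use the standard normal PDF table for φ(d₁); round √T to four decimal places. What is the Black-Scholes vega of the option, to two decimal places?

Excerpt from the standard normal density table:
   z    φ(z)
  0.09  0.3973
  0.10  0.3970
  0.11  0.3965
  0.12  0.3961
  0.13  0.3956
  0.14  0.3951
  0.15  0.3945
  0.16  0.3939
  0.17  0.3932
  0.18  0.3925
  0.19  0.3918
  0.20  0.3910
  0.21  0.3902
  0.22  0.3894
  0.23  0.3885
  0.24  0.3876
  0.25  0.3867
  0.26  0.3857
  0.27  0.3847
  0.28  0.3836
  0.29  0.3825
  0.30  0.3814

σ√T = 0.41 × 0.7071 = 0.2899
d₁ = [ln(395/405) + (0.076 + ½·0.41²)·0.5] / (σ√T) = (-0.0250 + 0.0800) / 0.2899 = 0.1898 → 0.19
√T = √0.5 = 0.7071
φ(d₁) = φ(0.19) = 0.3918
vega = S·φ(d₁)·√T = 395·0.3918·0.7071 = 109.4315

109.43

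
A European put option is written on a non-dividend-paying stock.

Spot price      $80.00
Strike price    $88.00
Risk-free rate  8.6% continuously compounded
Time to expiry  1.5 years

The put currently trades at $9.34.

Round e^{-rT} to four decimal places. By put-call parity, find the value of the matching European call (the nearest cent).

$11.99

exp(−rT) = exp(−0.086·1.5) = 0.8790
Put-call parity: C − P = S − K·e^(−rT) = 80 − 88·0.8790 = 80 − 77.3520 = 2.6480
C = P + (C − P) = 9.34 + (2.6480) = 11.9880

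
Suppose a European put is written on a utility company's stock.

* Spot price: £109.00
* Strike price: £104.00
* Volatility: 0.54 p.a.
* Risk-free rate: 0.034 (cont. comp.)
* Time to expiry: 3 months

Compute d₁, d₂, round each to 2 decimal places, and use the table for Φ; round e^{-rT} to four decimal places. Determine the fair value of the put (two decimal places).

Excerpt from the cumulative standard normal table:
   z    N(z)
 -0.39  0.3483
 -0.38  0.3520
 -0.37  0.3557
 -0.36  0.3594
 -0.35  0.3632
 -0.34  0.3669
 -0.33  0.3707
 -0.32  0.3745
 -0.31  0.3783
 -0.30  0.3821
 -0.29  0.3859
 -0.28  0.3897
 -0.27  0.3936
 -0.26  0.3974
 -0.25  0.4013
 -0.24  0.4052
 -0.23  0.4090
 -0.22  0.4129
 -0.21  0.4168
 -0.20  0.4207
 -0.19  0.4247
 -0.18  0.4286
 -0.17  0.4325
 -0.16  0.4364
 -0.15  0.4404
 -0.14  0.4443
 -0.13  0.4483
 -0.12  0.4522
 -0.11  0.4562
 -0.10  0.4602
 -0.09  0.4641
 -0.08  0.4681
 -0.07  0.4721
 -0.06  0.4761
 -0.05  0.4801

T = 0.25;  σ√T = 0.2700
d₁ = [ln(109/104) + (0.034 + ½·0.54²)·0.25] / (σ√T) = (0.0470 + 0.0450) / 0.2700 = 0.3404 ≈ 0.34
d₂ = 0.3404 − 0.2700 = 0.0704 ≈ 0.07
exp(−rT) = exp(−0.034·0.25) = 0.9915
P = 104·0.9915·N(-0.07) − 109·N(-0.34) = 104·0.9915·0.4721 − 109·0.3669 = 48.6811 − 39.9921 = 8.6890

£8.69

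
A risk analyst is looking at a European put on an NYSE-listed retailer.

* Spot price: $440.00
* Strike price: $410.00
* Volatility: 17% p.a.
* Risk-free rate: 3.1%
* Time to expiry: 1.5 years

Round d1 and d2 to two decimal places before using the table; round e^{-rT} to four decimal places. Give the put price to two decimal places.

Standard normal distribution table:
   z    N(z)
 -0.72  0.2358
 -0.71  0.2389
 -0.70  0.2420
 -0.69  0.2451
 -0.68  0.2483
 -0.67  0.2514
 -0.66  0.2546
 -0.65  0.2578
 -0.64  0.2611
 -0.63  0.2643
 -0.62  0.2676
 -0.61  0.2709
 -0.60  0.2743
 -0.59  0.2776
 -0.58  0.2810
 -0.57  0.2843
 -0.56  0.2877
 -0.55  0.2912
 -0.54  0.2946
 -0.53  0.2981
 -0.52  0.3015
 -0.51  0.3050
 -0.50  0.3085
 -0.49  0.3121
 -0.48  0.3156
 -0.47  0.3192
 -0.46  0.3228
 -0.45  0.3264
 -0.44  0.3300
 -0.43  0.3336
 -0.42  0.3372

$15.72

σ√T = 0.17 × 1.2247 = 0.2082
d₁ = [ln(440/410) + (0.031 + 0.17²/2)·1.5] / 0.2082 = [0.0706 + 0.0682] / 0.2082 = 0.6666 ⇒ 0.67
d₂ = d₁ − σ√T = 0.6666 − 0.2082 = 0.4584 ⇒ 0.46
e^(−rT) = e^(−0.031·1.5) = 0.9546
N(−d₂) = N(-0.46) = 0.3228;  N(−d₁) = N(-0.67) = 0.2514
P = 410·0.9546·0.3228 − 440·0.2514 = 126.3394 − 110.6160 = 15.7234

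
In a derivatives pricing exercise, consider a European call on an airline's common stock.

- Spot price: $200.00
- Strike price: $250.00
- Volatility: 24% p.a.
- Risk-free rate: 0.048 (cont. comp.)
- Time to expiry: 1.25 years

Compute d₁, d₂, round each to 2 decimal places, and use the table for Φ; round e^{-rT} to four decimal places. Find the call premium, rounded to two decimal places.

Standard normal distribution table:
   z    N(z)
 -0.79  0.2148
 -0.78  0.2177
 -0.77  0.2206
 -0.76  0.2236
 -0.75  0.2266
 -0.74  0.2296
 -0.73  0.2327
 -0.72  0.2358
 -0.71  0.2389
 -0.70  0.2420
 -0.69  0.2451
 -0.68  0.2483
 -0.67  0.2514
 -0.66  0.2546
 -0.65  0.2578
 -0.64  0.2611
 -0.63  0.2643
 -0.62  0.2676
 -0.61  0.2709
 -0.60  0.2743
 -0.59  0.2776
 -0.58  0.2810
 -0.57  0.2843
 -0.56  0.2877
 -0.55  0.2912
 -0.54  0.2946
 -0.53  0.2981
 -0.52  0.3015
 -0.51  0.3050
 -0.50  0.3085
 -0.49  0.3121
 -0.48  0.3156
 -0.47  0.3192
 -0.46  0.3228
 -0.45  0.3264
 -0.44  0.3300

$9.78

σ√T = 0.24 × 1.1180 = 0.2683
d₁ = [ln(200/250) + (0.048 + ½·0.24²)·1.25] / (σ√T) = (-0.2231 + 0.0960) / 0.2683 = -0.4738 ⇒ -0.47
d₂ = -0.4738 − 0.2683 = -0.7422 ⇒ -0.74
e^(−rT) = e^(−0.048·1.25) = 0.9418
C = 200·N(-0.47) − 250·0.9418·N(-0.74) = 200·0.3192 − 250·0.9418·0.2296 = 63.8400 − 54.0593 = 9.7807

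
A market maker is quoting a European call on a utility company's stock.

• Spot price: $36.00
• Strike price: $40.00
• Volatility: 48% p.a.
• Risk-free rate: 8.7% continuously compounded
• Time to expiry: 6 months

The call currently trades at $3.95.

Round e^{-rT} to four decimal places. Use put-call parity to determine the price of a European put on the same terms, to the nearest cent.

e^(−rT) = e^(−0.087·0.5) = 0.9574
Put-call parity: C − P = S − K·e^(−rT) = 36 − 40·0.9574 = 36 − 38.2960 = -2.2960
P = C − (C − P) = 3.95 − (-2.2960) = 6.2460

$6.25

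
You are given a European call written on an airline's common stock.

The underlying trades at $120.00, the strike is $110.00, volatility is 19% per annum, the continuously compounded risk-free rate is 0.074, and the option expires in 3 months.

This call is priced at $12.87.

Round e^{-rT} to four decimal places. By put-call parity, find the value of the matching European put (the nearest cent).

$0.86

exp(−rT) = exp(−0.074·0.25) = 0.9817
Put-call parity: C − P = S − K·e^(−rT) = 120 − 110·0.9817 = 120 − 107.9870 = 12.0130
P = C − (C − P) = 12.87 − (12.0130) = 0.8570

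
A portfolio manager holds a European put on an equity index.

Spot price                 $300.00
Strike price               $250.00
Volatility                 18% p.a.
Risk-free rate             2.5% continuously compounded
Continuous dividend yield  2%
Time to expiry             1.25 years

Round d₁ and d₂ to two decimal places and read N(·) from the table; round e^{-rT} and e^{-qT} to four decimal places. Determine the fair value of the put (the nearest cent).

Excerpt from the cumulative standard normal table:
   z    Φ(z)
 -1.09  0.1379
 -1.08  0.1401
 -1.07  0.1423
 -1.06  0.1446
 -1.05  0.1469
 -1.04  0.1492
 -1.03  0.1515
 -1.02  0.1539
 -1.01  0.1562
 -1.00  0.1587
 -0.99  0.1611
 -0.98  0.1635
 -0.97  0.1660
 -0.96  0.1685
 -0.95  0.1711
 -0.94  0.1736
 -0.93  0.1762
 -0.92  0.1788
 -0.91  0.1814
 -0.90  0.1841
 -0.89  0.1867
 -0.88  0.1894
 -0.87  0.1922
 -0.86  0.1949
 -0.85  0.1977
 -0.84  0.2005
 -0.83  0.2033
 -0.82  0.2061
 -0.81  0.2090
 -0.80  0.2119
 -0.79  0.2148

$4.93

σ√T = 0.18·√1.25 = 0.2012
d₁ = [ln(300/250) + (0.025 − 0.02 + ½·0.18²)·1.25] / (σ√T) = (0.1823 + 0.0265) / 0.2012 = 1.0376 → 1.04
d₂ = 1.0376 − 0.2012 = 0.8364 → 0.84
exp(−qT) = exp(−0.02·1.25) = 0.9753;  exp(−rT) = exp(−0.025·1.25) = 0.9692
P = 250·0.9692·N(-0.84) − 300·0.9753·N(-1.04) = 250·0.9692·0.2005 − 300·0.9753·0.1492 = 48.5812 − 43.6544 = 4.9267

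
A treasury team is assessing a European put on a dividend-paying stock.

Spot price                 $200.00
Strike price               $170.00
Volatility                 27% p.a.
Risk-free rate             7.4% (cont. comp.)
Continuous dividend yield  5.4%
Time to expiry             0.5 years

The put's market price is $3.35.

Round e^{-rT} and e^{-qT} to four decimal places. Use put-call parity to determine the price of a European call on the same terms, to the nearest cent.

$34.20

exp(−qT) = exp(−0.054·0.5) = 0.9734;  exp(−rT) = exp(−0.074·0.5) = 0.9637
Put-call parity: C − P = S·e^(−qT) − K·e^(−rT) = 200·0.9734 − 170·0.9637 = 194.6800 − 163.8290 = 30.8510
C = P + (C − P) = 3.35 + (30.8510) = 34.2010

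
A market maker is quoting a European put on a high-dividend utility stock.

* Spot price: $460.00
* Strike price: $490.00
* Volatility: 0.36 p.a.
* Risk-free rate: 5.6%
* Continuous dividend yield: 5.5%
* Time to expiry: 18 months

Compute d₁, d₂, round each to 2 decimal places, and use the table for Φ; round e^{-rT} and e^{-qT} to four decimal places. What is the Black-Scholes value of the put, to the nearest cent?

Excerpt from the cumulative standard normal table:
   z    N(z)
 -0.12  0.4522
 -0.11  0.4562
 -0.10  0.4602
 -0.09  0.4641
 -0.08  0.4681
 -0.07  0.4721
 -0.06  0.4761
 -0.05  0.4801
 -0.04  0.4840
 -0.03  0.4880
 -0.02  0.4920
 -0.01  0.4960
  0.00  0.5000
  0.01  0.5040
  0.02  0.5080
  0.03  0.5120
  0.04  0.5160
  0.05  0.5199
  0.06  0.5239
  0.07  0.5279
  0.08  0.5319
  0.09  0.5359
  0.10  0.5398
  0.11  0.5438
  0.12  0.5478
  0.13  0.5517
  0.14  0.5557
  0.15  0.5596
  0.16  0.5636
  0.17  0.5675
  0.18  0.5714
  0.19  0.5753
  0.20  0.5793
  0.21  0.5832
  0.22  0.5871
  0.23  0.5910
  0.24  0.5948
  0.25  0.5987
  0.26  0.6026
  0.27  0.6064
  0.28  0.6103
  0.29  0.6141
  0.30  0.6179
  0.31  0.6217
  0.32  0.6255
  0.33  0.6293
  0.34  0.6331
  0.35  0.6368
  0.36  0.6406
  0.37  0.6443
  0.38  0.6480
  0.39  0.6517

$90.32

T = 1.5;  σ√T = 0.4409
d₁ = [ln(460/490) + (0.056 − 0.055 + 0.36²/2)·1.5] / 0.4409 = [-0.0632 + 0.0987] / 0.4409 = 0.0806 ⇒ 0.08
d₂ = d₁ − σ√T = 0.0806 − 0.4409 = -0.3603 ⇒ -0.36
exp(−qT) = exp(−0.055·1.5) = 0.9208;  exp(−rT) = exp(−0.056·1.5) = 0.9194
P = 490·0.9194·N(0.36) − 460·0.9208·N(-0.08) = 490·0.9194·0.6406 − 460·0.9208·0.4681 = 288.5941 − 198.2722 = 90.3220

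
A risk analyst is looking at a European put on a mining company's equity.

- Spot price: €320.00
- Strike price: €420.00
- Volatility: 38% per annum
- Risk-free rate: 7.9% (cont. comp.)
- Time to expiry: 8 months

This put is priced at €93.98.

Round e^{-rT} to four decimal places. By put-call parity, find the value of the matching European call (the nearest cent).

€15.53

e^(−rT) = e^(−0.079·0.6667) = 0.9487
Put-call parity: C − P = S − K·e^(−rT) = 320 − 420·0.9487 = 320 − 398.4540 = -78.4540
C = P + (C − P) = 93.98 + (-78.4540) = 15.5260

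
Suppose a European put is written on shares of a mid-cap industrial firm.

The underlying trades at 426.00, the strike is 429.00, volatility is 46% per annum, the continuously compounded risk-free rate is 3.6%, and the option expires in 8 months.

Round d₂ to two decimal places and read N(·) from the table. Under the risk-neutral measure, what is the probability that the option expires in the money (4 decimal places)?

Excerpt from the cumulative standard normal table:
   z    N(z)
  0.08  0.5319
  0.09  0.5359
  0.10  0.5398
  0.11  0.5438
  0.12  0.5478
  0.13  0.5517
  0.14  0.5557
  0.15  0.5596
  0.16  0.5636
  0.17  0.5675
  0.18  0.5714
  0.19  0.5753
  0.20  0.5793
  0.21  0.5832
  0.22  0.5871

T = 0.6667;  σ√T = 0.3756
d₁ = [ln(426/429) + (0.036 + 0.46²/2)·0.6667] / 0.3756 = [-0.0070 + 0.0945] / 0.3756 = 0.2330 → 0.23
d₂ = d₁ − σ√T = 0.2330 − 0.3756 = -0.1426 → -0.14
Pr(exercise) under Q = N(−d₂) = N(0.14) = 0.5557

0.5557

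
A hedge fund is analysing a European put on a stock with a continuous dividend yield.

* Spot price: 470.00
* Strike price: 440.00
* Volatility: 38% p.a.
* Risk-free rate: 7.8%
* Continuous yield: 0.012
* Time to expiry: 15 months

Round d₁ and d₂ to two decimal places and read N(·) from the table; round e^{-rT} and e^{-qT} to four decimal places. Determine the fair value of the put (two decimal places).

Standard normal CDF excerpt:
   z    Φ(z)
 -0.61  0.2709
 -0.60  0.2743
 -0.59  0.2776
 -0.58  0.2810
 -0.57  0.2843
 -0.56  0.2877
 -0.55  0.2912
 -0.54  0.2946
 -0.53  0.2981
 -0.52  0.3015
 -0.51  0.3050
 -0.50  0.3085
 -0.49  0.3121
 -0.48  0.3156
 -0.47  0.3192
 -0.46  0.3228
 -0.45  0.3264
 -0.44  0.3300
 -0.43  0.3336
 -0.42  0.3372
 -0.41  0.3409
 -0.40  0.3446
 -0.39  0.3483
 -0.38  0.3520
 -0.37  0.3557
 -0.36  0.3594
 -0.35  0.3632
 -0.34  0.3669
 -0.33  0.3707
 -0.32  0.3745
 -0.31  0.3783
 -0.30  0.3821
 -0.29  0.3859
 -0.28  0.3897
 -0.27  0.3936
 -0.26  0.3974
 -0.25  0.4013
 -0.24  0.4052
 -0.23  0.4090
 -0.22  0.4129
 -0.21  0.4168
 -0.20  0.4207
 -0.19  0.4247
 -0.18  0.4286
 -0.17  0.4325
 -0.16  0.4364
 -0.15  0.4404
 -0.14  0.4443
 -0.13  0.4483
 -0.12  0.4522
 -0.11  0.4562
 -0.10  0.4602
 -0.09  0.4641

44.13

T = 1.25;  σ√T = 0.4249
d₁ = [ln(470/440) + (0.078 − 0.012 + 0.38²/2)·1.25] / 0.4249 = [0.0660 + 0.1727] / 0.4249 = 0.5619 which rounds to 0.56
d₂ = d₁ − σ√T = 0.5619 − 0.4249 = 0.1370 which rounds to 0.14
e^(−qT) = e^(−0.012·1.25) = 0.9851;  e^(−rT) = e^(−0.078·1.25) = 0.9071
P = 440·0.9071·N(-0.14) − 470·0.9851·N(-0.56) = 440·0.9071·0.4443 − 470·0.9851·0.2877 = 177.3308 − 133.2042 = 44.1266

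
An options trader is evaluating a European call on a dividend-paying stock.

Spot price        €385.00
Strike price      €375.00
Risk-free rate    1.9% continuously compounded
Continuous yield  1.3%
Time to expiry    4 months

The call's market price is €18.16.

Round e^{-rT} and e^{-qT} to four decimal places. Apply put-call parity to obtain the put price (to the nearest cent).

€7.45

exp(−qT) = exp(−0.013·0.3333) = 0.9957;  exp(−rT) = exp(−0.019·0.3333) = 0.9937
Put-call parity: C − P = S·e^(−qT) − K·e^(−rT) = 385·0.9957 − 375·0.9937 = 383.3445 − 372.6375 = 10.7070
P = C − (C − P) = 18.16 − (10.7070) = 7.4530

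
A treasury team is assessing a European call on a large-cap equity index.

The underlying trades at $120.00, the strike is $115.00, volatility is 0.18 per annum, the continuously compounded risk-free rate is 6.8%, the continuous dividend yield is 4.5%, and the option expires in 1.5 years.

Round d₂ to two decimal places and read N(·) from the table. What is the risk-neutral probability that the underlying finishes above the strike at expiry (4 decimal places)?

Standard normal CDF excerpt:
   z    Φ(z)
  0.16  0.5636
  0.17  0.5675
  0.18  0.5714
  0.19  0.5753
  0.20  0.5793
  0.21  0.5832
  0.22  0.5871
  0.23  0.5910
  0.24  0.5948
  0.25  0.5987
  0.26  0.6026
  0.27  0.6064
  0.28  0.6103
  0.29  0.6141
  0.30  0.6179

σ√T = 0.18·√1.5 = 0.2205
ln(S/K) + (r − q + σ²/2)T = ln(120/115) + (0.068 − 0.045 + 0.18²/2)·1.5 = 0.0426 + 0.0588 = 0.1014
d₁ = 0.1014 / 0.2205 = 0.4598 → 0.46
d₂ = d₁ − σ√T = 0.4598 − 0.2205 = 0.2393 → 0.24
Risk-neutral Pr[S_T > K] = N(d₂) = N(0.24) = 0.5948

0.5948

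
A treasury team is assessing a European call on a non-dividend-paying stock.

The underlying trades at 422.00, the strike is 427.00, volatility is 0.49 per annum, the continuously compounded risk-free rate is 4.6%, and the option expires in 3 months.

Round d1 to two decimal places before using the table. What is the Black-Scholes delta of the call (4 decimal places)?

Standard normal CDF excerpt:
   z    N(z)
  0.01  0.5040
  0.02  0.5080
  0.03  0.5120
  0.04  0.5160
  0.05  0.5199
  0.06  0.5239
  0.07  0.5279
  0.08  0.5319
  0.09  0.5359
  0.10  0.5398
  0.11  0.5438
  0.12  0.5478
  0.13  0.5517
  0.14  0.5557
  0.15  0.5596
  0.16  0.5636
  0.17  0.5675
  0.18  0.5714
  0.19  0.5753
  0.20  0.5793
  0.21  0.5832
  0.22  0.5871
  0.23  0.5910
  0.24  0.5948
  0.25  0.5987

σ√T = 0.49·√0.25 = 0.2450
d₁ = [ln(422/427) + (0.046 + ½·0.49²)·0.25] / (σ√T) = (-0.0118 + 0.0415) / 0.2450 = 0.1214 which rounds to 0.12
N(d₁) = N(0.12) = 0.5478
Δ_call = N(d₁) = 0.5478

0.5478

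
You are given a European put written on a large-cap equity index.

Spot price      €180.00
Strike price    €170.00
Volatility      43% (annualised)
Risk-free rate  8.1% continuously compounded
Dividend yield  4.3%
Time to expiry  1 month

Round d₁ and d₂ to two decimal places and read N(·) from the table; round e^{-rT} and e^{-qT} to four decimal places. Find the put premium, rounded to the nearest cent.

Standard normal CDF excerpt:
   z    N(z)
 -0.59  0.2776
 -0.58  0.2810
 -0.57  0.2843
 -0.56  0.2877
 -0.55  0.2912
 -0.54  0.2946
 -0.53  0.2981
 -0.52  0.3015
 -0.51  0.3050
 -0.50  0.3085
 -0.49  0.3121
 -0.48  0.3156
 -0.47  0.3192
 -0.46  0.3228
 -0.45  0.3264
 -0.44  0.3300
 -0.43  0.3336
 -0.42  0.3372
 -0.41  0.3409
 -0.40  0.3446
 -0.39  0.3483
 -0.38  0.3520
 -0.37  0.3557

€4.71

σ√T = 0.43·√0.08333 = 0.1241
ln(S/K) + (r − q + σ²/2)T = ln(180/170) + (0.081 − 0.043 + 0.43²/2)·0.08333 = 0.0572 + 0.0109 = 0.0680
d₁ = 0.0680 / 0.1241 = 0.5480 ≈ 0.55
d₂ = d₁ − σ√T = 0.5480 − 0.1241 = 0.4239 ≈ 0.42
exp(−qT) = exp(−0.043·0.08333) = 0.9964;  exp(−rT) = exp(−0.081·0.08333) = 0.9933
P = 170·0.9933·N(-0.42) − 180·0.9964·N(-0.55) = 170·0.9933·0.3372 − 180·0.9964·0.2912 = 56.9399 − 52.2273 = 4.7126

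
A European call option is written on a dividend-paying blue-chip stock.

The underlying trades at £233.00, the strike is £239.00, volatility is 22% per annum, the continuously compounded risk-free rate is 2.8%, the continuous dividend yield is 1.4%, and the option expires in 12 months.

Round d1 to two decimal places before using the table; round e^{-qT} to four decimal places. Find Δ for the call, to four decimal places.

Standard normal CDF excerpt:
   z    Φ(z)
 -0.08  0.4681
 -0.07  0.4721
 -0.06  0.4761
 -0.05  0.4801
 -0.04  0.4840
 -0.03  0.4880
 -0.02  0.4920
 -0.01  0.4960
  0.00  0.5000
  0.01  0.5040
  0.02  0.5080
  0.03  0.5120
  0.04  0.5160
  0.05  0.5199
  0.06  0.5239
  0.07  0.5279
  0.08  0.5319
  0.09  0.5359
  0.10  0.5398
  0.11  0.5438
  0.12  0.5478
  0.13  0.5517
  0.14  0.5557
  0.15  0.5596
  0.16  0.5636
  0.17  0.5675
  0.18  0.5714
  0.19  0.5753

σ√T = 0.22·√1 = 0.2200
d₁ = [ln(233/239) + (0.028 − 0.014 + ½·0.22²)·1] / (σ√T) = (-0.0254 + 0.0382) / 0.2200 = 0.0581 ⇒ 0.06
N(d₁) = N(0.06) = 0.5239
Δ_call = e^(−qT)·N(d₁) = 0.9861·0.5239 = 0.5166

0.5166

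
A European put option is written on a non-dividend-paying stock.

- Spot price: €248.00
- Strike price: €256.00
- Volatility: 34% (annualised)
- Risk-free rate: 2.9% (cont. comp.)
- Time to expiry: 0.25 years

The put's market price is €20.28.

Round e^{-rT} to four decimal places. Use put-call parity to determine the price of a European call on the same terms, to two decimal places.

exp(−rT) = exp(−0.029·0.25) = 0.9928
Put-call parity: C − P = S − K·e^(−rT) = 248 − 256·0.9928 = 248 − 254.1568 = -6.1568
C = P + (C − P) = 20.28 + (-6.1568) = 14.1232

€14.12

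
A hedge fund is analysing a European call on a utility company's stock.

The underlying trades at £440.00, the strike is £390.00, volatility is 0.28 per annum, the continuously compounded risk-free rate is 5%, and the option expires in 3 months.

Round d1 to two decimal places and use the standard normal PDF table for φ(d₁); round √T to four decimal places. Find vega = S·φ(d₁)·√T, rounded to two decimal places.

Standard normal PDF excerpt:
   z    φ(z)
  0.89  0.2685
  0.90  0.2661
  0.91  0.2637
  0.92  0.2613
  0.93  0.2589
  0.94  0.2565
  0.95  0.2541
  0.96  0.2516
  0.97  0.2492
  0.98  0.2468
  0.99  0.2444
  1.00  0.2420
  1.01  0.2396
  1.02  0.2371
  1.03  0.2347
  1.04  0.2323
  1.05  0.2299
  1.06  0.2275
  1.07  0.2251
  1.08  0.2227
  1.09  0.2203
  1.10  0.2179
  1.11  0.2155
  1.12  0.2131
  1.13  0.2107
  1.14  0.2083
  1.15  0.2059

T = 0.25;  σ√T = 0.1400
d₁ = [ln(440/390) + (0.05 + ½·0.28²)·0.25] / (σ√T) = (0.1206 + 0.0223) / 0.1400 = 1.0209 which rounds to 1.02
√T = √0.25 = 0.5000
φ(d₁) = φ(1.02) = 0.2371
vega = S·φ(d₁)·√T = 440·0.2371·0.5000 = 52.1620

52.16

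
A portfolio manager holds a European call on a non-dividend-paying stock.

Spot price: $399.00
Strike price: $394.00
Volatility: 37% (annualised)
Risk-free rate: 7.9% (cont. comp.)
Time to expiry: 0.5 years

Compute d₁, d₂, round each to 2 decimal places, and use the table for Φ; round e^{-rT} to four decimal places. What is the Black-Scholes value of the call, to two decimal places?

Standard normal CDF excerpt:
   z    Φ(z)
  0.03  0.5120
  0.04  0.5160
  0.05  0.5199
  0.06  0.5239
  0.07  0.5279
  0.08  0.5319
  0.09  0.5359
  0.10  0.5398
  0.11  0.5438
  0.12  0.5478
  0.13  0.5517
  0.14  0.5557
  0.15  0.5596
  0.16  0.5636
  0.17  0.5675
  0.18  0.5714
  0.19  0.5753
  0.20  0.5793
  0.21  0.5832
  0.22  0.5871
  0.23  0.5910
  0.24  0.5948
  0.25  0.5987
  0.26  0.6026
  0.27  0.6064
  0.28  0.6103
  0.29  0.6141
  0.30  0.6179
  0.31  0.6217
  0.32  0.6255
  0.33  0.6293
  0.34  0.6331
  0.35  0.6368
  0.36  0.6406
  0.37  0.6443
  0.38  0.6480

σ√T = 0.37·√0.5 = 0.2616
ln(S/K) + (r + σ²/2)T = ln(399/394) + (0.079 + 0.37²/2)·0.5 = 0.0126 + 0.0737 = 0.0863
d₁ = 0.0863 / 0.2616 = 0.3300 ≈ 0.33
d₂ = d₁ − σ√T = 0.3300 − 0.2616 = 0.0684 ≈ 0.07
exp(−rT) = exp(−0.079·0.5) = 0.9613
N(d₁) = N(0.33) = 0.6293;  N(d₂) = N(0.07) = 0.5279
C = 399·0.6293 − 394·0.9613·0.5279 = 251.0907 − 199.9433 = 51.1474

$51.15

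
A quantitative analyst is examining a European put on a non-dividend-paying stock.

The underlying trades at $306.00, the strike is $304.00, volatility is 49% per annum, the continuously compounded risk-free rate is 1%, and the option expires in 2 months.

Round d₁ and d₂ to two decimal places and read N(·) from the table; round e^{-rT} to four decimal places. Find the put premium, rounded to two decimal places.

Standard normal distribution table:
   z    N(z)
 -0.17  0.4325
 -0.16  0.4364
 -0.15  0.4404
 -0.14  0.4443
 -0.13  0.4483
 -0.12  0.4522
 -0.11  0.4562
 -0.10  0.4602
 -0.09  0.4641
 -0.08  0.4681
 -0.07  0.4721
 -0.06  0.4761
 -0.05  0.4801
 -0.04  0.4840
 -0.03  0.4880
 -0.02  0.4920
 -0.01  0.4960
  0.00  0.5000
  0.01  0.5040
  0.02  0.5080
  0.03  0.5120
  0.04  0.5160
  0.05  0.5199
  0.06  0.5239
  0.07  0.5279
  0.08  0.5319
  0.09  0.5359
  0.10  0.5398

σ√T = 0.49 × 0.4082 = 0.2000
ln(S/K) + (r + σ²/2)T = ln(306/304) + (0.01 + 0.49²/2)·0.1667 = 0.0066 + 0.0217 = 0.0282
d₁ = 0.0282 / 0.2000 = 0.1411 which rounds to 0.14
d₂ = d₁ − σ√T = 0.1411 − 0.2000 = -0.0589 which rounds to -0.06
e^(−rT) = e^(−0.01·0.1667) = 0.9983
N(−d₂) = N(0.06) = 0.5239;  N(−d₁) = N(-0.14) = 0.4443
P = 304·0.9983·0.5239 − 306·0.4443 = 158.9948 − 135.9558 = 23.0390

$23.04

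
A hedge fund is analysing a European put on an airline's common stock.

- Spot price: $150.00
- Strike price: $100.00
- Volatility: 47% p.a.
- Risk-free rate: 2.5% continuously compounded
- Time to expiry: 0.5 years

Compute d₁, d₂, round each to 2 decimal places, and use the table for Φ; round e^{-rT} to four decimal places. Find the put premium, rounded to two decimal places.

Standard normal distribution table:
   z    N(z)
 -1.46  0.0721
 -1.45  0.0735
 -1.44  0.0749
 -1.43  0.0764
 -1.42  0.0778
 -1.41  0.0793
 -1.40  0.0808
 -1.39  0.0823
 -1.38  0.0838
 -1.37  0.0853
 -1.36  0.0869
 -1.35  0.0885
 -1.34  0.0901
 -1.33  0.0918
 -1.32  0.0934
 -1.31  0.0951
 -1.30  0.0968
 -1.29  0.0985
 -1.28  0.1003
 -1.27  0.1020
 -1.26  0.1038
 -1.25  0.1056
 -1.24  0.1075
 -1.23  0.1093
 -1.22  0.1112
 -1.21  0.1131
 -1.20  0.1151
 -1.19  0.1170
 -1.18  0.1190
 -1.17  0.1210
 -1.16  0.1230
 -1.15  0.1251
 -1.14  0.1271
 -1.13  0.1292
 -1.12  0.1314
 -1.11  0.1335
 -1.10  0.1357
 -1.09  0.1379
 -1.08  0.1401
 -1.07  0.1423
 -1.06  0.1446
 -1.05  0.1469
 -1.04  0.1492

$1.95

σ√T = 0.47 × 0.7071 = 0.3323
ln(S/K) + (r + σ²/2)T = ln(150/100) + (0.025 + 0.47²/2)·0.5 = 0.4055 + 0.0677 = 0.4732
d₁ = 0.4732 / 0.3323 = 1.4238 which rounds to 1.42
d₂ = d₁ − σ√T = 1.4238 − 0.3323 = 1.0915 which rounds to 1.09
e^(−rT) = e^(−0.025·0.5) = 0.9876
N(−d₂) = N(-1.09) = 0.1379;  N(−d₁) = N(-1.42) = 0.0778
P = 100·0.9876·0.1379 − 150·0.0778 = 13.6190 − 11.6700 = 1.9490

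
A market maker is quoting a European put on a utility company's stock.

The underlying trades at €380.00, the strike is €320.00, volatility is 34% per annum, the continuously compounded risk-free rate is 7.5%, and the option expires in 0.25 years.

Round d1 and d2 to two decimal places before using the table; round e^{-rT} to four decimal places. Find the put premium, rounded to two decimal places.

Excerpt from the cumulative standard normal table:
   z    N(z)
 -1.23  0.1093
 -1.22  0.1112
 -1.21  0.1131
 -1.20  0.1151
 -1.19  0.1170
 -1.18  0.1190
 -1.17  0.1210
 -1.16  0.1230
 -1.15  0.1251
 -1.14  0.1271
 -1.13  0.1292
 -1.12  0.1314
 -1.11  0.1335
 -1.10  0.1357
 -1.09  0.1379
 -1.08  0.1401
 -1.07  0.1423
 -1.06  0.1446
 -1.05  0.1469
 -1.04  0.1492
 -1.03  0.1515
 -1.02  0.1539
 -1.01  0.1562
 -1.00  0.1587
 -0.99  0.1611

σ√T = 0.34 × 0.5000 = 0.1700
d₁ = [ln(380/320) + (0.075 + ½·0.34²)·0.25] / (σ√T) = (0.1719 + 0.0332) / 0.1700 = 1.2062 ≈ 1.21
d₂ = 1.2062 − 0.1700 = 1.0362 ≈ 1.04
e^(−rT) = e^(−0.075·0.25) = 0.9814
N(−d₂) = N(-1.04) = 0.1492;  N(−d₁) = N(-1.21) = 0.1131
P = 320·0.9814·0.1492 − 380·0.1131 = 46.8560 − 42.9780 = 3.8780

€3.88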